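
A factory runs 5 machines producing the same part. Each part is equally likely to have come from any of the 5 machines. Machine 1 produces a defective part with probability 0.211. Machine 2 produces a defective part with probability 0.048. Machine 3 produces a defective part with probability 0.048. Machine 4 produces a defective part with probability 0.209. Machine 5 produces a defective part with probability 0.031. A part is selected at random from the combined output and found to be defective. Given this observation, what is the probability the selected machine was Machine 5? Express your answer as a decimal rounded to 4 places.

P(defective|M1) = 0.211; P(defective|M2) = 0.048; P(defective|M3) = 0.048; P(defective|M4) = 0.209; P(defective|M5) = 0.031.
Prior × likelihood for each source: 0.2·0.211=0.04220, 0.2·0.048=0.009600, 0.2·0.048=0.009600, 0.2·0.209=0.04180, 0.2·0.031=0.006200. Summing gives P(defective) = 0.10940.
P(Machine 5 | defective) = 0.006200 / 0.10940 = 0.0567.

Posterior probability ≈ 0.0567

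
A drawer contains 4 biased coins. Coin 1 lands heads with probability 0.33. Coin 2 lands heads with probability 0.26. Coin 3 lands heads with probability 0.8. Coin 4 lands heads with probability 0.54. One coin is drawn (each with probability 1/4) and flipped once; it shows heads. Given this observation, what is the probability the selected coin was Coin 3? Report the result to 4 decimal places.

Posterior probability ≈ 0.4145

Tabulate prior·likelihood by source: [1] prior 0.25, lik 0.33, product 0.08250; [2] prior 0.25, lik 0.26, product 0.06500; [3] prior 0.25, lik 0.8, product 0.2000; [4] prior 0.25, lik 0.54, product 0.1350.
Normalizing constant = 0.48250; the posterior for Coin 3 is its product over the sum, 0.2000/0.48250 = 0.4145.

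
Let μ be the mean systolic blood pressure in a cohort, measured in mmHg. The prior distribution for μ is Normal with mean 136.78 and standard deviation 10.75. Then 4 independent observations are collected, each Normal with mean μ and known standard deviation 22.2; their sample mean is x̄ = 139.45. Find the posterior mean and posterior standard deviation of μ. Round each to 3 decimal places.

With known σ, the Normal prior is conjugate. Weight on the data is w = (n/σ²)/(n/σ² + 1/τ₀²) = 0.00811622/(0.00811622+0.00865333) = 0.48399.
Posterior mean = w·x̄ + (1−w)·μ₀ = 0.48399·139.45 + 0.51601·136.78 = 138.072. Posterior variance = 1/(0.00811622+0.00865333) = 59.6319, so SD = 7.722.

Posterior mean ≈ 138.072; posterior SD ≈ 7.722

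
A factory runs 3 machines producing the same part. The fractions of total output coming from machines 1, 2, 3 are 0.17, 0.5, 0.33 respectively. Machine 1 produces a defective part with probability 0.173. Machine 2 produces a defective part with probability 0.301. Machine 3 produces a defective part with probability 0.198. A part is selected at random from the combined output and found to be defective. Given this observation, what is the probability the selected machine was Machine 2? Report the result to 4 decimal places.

Tabulate prior·likelihood by source: [1] prior 0.17, lik 0.173, product 0.02941; [2] prior 0.5, lik 0.301, product 0.1505; [3] prior 0.33, lik 0.198, product 0.06534.
Normalizing constant = 0.24525; the posterior for Machine 2 is its product over the sum, 0.1505/0.24525 = 0.6137.

Posterior probability ≈ 0.6137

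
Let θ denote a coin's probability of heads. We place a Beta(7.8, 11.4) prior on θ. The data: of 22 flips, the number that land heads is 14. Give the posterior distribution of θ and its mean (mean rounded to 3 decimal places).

Observing 14 successes and 8 failures updates Beta(7.8, 11.4) by adding the success and failure counts to the two shape parameters: α = 7.8+14 = 21.8, β = 11.4+8 = 19.4.
Posterior mean = α/(α+β) = 21.8/41.2 = 0.529.

Posterior: Beta(21.8, 19.4); mean ≈ 0.529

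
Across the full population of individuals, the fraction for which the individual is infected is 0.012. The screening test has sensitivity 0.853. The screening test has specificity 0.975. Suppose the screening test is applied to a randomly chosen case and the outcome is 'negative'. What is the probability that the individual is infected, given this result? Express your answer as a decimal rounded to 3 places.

P(H | E) ≈ 0.002

Let H be the event that the individual is infected. P(H) = 0.012, so P(¬H) = 0.988. With E the 'negative' result, P(E|H) = 0.147 and P(E|¬H) = 0.975.
P(E) = 0.147·0.012 + 0.975·0.988 = 0.0017640 + 0.96330 = 0.96506.
By Bayes' theorem, P(H|E) = 0.0017640 / 0.96506 = 0.002.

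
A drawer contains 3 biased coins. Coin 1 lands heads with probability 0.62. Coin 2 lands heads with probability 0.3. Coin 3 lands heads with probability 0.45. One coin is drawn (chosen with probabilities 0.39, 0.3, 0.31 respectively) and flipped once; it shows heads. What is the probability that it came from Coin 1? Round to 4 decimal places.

Posterior probability ≈ 0.5130

Tabulate prior·likelihood by source: [1] prior 0.39, lik 0.62, product 0.2418; [2] prior 0.3, lik 0.3, product 0.09000; [3] prior 0.31, lik 0.45, product 0.1395.
Normalizing constant = 0.47130; the posterior for Coin 1 is its product over the sum, 0.2418/0.47130 = 0.5130.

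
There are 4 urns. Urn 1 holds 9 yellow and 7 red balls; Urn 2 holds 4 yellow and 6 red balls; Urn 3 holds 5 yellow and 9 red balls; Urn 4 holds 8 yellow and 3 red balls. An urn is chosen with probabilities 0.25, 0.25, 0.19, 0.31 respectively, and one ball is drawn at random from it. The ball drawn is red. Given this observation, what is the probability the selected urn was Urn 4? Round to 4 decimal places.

Tabulate prior·likelihood by source: [1] prior 0.25, lik 0.4375, product 0.1094; [2] prior 0.25, lik 0.6, product 0.1500; [3] prior 0.19, lik 0.6429, product 0.1221; [4] prior 0.31, lik 0.2727, product 0.08455.
Normalizing constant = 0.46606; the posterior for Urn 4 is its product over the sum, 0.08455/0.46606 = 0.1814.

Posterior probability ≈ 0.1814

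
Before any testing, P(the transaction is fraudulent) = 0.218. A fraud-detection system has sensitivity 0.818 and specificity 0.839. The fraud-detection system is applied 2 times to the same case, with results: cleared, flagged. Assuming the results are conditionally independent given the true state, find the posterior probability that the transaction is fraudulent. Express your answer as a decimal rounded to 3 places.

With H the event that the transaction is fraudulent, the joint likelihood of the observed sequence is P(data|H) = 0.182·0.818 = 0.14888 and P(data|¬H) = 0.839·0.161 = 0.13508.
Bayes: P(H|data) = 0.218·0.14888 / (0.218·0.14888 + 0.782·0.13508) = 0.032455/0.13809 = 0.2350.

Posterior P(H) ≈ 0.235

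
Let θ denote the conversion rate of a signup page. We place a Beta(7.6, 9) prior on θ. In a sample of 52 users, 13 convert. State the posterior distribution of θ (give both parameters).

Observing 13 successes and 39 failures updates Beta(7.6, 9) by adding the success and failure counts to the two shape parameters: α = 7.6+13 = 20.6, β = 9+39 = 48.

Posterior: Beta(20.6, 48)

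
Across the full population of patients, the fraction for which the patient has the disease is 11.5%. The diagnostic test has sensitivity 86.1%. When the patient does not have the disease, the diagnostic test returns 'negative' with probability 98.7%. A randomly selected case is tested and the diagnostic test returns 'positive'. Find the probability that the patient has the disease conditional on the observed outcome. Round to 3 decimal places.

Let H be the event that the patient has the disease. P(H) = 0.115, so P(¬H) = 0.885. With E the 'positive' result, P(E|H) = 0.861 and P(E|¬H) = 0.013.
P(E) = 0.861·0.115 + 0.013·0.885 = 0.099015 + 0.011505 = 0.11052.
By Bayes' theorem, P(H|E) = 0.099015 / 0.11052 = 0.896.

P(H | E) ≈ 0.896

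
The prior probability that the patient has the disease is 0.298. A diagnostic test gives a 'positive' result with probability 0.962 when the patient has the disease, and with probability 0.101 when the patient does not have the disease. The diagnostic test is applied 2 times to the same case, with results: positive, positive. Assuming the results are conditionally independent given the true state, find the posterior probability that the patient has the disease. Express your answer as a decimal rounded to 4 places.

Let H be the event that the patient has the disease; start with P(H) = 0.298. P('positive'|H) = 0.962, P('positive'|¬H) = 0.101.
Update on result 1 ('positive'): P(H) ← 0.962·0.2980 / (0.962·0.2980 + 0.101·0.7020) = 0.28668/0.35758 = 0.8017.
Update on result 2 ('positive'): P(H) ← 0.962·0.8017 / (0.962·0.8017 + 0.101·0.1983) = 0.77125/0.79128 = 0.9747.

Posterior P(H) ≈ 0.9747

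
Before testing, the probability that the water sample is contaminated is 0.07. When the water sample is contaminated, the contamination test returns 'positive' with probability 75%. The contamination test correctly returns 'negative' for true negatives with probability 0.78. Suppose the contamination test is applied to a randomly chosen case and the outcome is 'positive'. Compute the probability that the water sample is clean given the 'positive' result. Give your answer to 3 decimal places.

P(¬H | E) ≈ 0.796

Let H be the event that the water sample is contaminated. P(H) = 0.07, so P(¬H) = 0.93. With E the 'positive' result, P(E|H) = 0.75 and P(E|¬H) = 0.22.
P(E) = 0.75·0.07 + 0.22·0.93 = 0.052500 + 0.20460 = 0.25710.
By Bayes' theorem, P(H|E) = 0.052500 / 0.25710 = 0.204. Hence P(¬H|E) = 1 − 0.204 = 0.796.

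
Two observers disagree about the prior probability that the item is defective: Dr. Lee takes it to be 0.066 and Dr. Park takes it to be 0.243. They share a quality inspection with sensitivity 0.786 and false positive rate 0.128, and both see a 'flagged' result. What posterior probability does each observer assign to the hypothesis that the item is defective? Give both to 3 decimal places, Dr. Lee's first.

The likelihood ratio for a 'flagged' result is 0.786/0.128 = 6.1406.
Dr. Lee: prior odds 0.066/0.934 = 0.070664; posterior odds 0.43392; posterior probability 0.303.
Dr. Park: prior odds 0.243/0.757 = 0.32100; posterior odds 1.9712; posterior probability 0.663.

Dr. Lee: 0.303; Dr. Park: 0.663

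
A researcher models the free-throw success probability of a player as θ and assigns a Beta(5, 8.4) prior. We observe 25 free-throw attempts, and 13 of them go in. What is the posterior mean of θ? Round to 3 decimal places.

Posterior mean ≈ 0.469

The binomial likelihood is conjugate to the Beta prior: with 13 successes and 12 failures, the posterior is Beta(5+13, 8.4+12) = Beta(18, 20.4).
E[θ | data] = 18/(18+20.4) = 0.469.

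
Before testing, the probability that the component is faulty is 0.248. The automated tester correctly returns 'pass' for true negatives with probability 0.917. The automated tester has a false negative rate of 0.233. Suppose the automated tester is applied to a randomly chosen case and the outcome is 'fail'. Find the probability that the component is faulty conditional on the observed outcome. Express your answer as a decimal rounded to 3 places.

P(H | E) ≈ 0.753

Write H for 'the component is faulty'. Prior odds H:¬H = 0.248/0.752 = 0.32979. For the 'fail' outcome, the likelihood ratio is 0.767/0.083 = 9.2410.
Posterior odds = 0.32979 × 9.2410 = 3.0476, so P(H|E) = 3.0476/(1+3.0476) = 0.753.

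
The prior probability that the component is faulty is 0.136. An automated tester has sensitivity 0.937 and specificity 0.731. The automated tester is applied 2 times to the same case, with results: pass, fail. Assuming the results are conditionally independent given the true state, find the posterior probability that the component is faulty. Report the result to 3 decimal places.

With H the event that the component is faulty, the joint likelihood of the observed sequence is P(data|H) = 0.063·0.937 = 0.059031 and P(data|¬H) = 0.731·0.269 = 0.19664.
Bayes: P(H|data) = 0.136·0.059031 / (0.136·0.059031 + 0.864·0.19664) = 0.0080282/0.17792 = 0.0451.

Posterior P(H) ≈ 0.045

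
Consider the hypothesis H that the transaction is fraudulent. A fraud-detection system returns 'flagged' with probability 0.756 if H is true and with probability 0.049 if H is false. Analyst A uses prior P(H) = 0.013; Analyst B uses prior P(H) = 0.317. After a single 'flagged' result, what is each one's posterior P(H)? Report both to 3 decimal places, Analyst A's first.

P('+'|H) = 0.756, P('+'|¬H) = 0.049.
Analyst A: numerator 0.756·0.013 = 0.0098280; evidence = 0.0098280+0.049·0.987 = 0.058191; posterior = 0.169.
Analyst B: numerator 0.756·0.317 = 0.23965; evidence = 0.23965+0.049·0.683 = 0.27312; posterior = 0.877.

Analyst A: 0.169; Analyst B: 0.877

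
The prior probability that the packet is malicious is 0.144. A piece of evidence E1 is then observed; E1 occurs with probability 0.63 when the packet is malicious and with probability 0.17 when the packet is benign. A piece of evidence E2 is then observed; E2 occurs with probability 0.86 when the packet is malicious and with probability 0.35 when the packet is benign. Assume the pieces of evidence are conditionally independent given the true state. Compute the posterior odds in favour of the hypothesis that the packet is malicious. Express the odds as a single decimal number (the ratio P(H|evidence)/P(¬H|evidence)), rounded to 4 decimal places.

Prior odds = 0.144/(1−0.144) = 0.16822.
Likelihood ratio for E1 = 0.63/0.17 = 3.7059.
Likelihood ratio for E2 = 0.86/0.35 = 2.4571.
Posterior odds = prior odds × LR₁ × LR₂ = 1.5318.

Posterior odds ≈ 1.5318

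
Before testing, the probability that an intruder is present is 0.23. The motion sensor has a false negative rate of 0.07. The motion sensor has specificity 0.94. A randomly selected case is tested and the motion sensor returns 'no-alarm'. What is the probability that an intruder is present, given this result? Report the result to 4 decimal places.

P(H | E) ≈ 0.0218

Write H for 'an intruder is present'. Prior odds H:¬H = 0.23/0.77 = 0.29870. For the 'no-alarm' outcome, the likelihood ratio is 0.07/0.94 = 0.074468.
Posterior odds = 0.29870 × 0.074468 = 0.022244, so P(H|E) = 0.022244/(1+0.022244) = 0.0218.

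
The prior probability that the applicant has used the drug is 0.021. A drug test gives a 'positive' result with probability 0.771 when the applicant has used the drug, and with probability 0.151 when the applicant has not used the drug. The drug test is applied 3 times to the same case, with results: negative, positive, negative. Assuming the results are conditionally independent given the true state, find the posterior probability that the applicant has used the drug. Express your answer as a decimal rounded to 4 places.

Posterior P(H) ≈ 0.0079

Let H be the event that the applicant has used the drug; start with P(H) = 0.021. P('positive'|H) = 0.771, P('positive'|¬H) = 0.151.
Update on result 1 ('negative'): P(H) ← 0.229·0.0210 / (0.229·0.0210 + 0.849·0.9790) = 0.0048090/0.83598 = 0.0058.
Update on result 2 ('positive'): P(H) ← 0.771·0.0058 / (0.771·0.0058 + 0.151·0.9942) = 0.0044352/0.15457 = 0.0287.
Update on result 3 ('negative'): P(H) ← 0.229·0.0287 / (0.229·0.0287 + 0.849·0.9713) = 0.0065710/0.83121 = 0.0079.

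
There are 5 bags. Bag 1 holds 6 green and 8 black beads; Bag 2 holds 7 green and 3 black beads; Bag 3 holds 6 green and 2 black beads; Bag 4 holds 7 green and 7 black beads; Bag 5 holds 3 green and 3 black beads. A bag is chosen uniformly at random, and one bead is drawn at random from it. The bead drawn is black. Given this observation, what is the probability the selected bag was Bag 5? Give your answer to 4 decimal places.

Posterior probability ≈ 0.2357

Tabulate prior·likelihood by source: [1] prior 0.2, lik 0.5714, product 0.1143; [2] prior 0.2, lik 0.3, product 0.06000; [3] prior 0.2, lik 0.25, product 0.05000; [4] prior 0.2, lik 0.5, product 0.1000; [5] prior 0.2, lik 0.5, product 0.1000.
Normalizing constant = 0.42429; the posterior for Bag 5 is its product over the sum, 0.1000/0.42429 = 0.2357.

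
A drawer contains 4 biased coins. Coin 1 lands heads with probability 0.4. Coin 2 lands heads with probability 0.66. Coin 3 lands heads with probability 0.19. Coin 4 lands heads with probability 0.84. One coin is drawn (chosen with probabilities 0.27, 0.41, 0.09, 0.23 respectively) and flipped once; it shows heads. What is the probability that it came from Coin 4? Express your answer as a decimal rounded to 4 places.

P(heads|C1) = 0.4; P(heads|C2) = 0.66; P(heads|C3) = 0.19; P(heads|C4) = 0.84.
Prior × likelihood for each source: 0.27·0.4=0.1080, 0.41·0.66=0.2706, 0.09·0.19=0.01710, 0.23·0.84=0.1932. Summing gives P(heads) = 0.58890.
P(Coin 4 | heads) = 0.1932 / 0.58890 = 0.3281.

Posterior probability ≈ 0.3281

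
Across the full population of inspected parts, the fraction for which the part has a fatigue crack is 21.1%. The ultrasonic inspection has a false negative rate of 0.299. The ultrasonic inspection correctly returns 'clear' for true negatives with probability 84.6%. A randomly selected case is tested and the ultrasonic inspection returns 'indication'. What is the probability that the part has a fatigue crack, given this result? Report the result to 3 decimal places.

Write H for 'the part has a fatigue crack'. Prior odds H:¬H = 0.211/0.789 = 0.26743. For the 'indication' outcome, the likelihood ratio is 0.701/0.154 = 4.5519.
Posterior odds = 0.26743 × 4.5519 = 1.2173, so P(H|E) = 1.2173/(1+1.2173) = 0.549.

P(H | E) ≈ 0.549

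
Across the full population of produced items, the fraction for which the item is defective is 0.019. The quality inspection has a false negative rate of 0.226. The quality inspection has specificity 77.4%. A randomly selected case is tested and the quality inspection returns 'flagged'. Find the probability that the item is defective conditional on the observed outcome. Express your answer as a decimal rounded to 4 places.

Let H be the event that the item is defective. P(H) = 0.019, so P(¬H) = 0.981. With E the 'flagged' result, P(E|H) = 0.774 and P(E|¬H) = 0.226.
P(E) = 0.774·0.019 + 0.226·0.981 = 0.014706 + 0.22171 = 0.23641.
By Bayes' theorem, P(H|E) = 0.014706 / 0.23641 = 0.0622.

P(H | E) ≈ 0.0622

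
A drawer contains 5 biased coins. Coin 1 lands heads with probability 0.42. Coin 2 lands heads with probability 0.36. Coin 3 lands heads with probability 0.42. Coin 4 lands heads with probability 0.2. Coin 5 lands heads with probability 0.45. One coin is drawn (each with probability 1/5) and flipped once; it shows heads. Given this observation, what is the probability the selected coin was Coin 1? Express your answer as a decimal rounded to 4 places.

P(heads|C1) = 0.42; P(heads|C2) = 0.36; P(heads|C3) = 0.42; P(heads|C4) = 0.2; P(heads|C5) = 0.45.
Prior × likelihood for each source: 0.2·0.42=0.08400, 0.2·0.36=0.07200, 0.2·0.42=0.08400, 0.2·0.2=0.04000, 0.2·0.45=0.09000. Summing gives P(heads) = 0.37000.
P(Coin 1 | heads) = 0.08400 / 0.37000 = 0.2270.

Posterior probability ≈ 0.2270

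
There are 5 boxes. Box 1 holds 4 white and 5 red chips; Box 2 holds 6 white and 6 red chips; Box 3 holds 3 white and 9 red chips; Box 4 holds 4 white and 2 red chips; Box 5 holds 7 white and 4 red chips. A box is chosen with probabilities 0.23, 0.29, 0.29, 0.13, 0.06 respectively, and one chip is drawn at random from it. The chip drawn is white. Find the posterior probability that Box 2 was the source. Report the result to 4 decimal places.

Posterior probability ≈ 0.3262

Tabulate prior·likelihood by source: [1] prior 0.23, lik 0.4444, product 0.1022; [2] prior 0.29, lik 0.5, product 0.1450; [3] prior 0.29, lik 0.25, product 0.07250; [4] prior 0.13, lik 0.6667, product 0.08667; [5] prior 0.06, lik 0.6364, product 0.03818.
Normalizing constant = 0.44457; the posterior for Box 2 is its product over the sum, 0.1450/0.44457 = 0.3262.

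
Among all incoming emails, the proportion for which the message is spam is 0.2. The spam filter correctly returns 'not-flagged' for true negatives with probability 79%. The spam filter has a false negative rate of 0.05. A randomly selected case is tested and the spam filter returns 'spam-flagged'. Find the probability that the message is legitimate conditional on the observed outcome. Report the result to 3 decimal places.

Write H for 'the message is spam'. Prior odds H:¬H = 0.2/0.8 = 0.25000. For the 'spam-flagged' outcome, the likelihood ratio is 0.95/0.21 = 4.5238.
Posterior odds = 0.25000 × 4.5238 = 1.1310, so P(H|E) = 1.1310/(1+1.1310) = 0.531. Then P(¬H|E) = 1 − 0.531 = 0.469.

P(¬H | E) ≈ 0.469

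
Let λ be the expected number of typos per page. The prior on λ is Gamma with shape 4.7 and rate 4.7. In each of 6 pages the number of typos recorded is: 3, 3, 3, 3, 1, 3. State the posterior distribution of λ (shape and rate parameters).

Posterior: Gamma(shape=20.7, rate=10.7)

The Poisson likelihood adds the total count to the shape and the number of exposure periods to the rate. Here ∑xᵢ = 16 and n = 6, so shape 4.7→20.7 and rate 4.7→10.7.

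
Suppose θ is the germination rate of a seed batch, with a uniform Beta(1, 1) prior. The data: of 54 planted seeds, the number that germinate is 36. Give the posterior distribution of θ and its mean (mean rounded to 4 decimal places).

Posterior: Beta(37, 19); mean ≈ 0.6607

Observing 36 successes and 18 failures updates Beta(1, 1) by adding the success and failure counts to the two shape parameters: α = 1+36 = 37, β = 1+18 = 19.
Posterior mean = α/(α+β) = 37/56 = 0.6607.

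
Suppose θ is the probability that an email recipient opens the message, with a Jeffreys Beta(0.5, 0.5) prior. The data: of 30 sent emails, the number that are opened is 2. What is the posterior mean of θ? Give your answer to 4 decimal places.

Posterior mean ≈ 0.0806

The binomial likelihood is conjugate to the Beta prior: with 2 successes and 28 failures, the posterior is Beta(0.5+2, 0.5+28) = Beta(2.5, 28.5).
Posterior mean = α/(α+β) = 2.5/31 = 0.0806.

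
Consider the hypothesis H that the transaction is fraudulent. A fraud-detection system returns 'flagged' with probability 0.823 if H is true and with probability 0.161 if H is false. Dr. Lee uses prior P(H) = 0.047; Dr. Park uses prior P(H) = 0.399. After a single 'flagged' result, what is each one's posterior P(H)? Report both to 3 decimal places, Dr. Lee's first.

P('+'|H) = 0.823, P('+'|¬H) = 0.161.
Dr. Lee: numerator 0.823·0.047 = 0.038681; evidence = 0.038681+0.161·0.953 = 0.19211; posterior = 0.201.
Dr. Park: numerator 0.823·0.399 = 0.32838; evidence = 0.32838+0.161·0.601 = 0.42514; posterior = 0.772.

Dr. Lee: 0.201; Dr. Park: 0.772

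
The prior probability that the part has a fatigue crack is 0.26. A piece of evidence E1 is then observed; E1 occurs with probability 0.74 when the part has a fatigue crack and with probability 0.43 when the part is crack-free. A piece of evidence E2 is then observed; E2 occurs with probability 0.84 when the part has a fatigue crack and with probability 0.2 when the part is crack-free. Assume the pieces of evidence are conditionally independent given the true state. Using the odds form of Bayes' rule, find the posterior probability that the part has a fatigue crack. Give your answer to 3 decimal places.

Posterior probability ≈ 0.717

Prior odds = 0.26/(1−0.26) = 0.35135.
Likelihood ratio for E1 = 0.74/0.43 = 1.7209.
Likelihood ratio for E2 = 0.84/0.2 = 4.2000.
Posterior odds = prior odds × LR₁ × LR₂ = 2.5395.
Posterior probability = odds/(1+odds) = 2.5395/3.5395 = 0.717.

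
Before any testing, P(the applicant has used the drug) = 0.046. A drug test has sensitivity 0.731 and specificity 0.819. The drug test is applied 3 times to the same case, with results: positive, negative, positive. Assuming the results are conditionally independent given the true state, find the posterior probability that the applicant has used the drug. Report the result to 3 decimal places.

Posterior P(H) ≈ 0.205

Let H be the event that the applicant has used the drug; start with P(H) = 0.046. P('positive'|H) = 0.731, P('positive'|¬H) = 0.181.
Update on result 1 ('positive'): P(H) ← 0.731·0.0460 / (0.731·0.0460 + 0.181·0.9540) = 0.033626/0.20630 = 0.1630.
Update on result 2 ('negative'): P(H) ← 0.269·0.1630 / (0.269·0.1630 + 0.819·0.8370) = 0.043846/0.72935 = 0.0601.
Update on result 3 ('positive'): P(H) ← 0.731·0.0601 / (0.731·0.0601 + 0.181·0.9399) = 0.043945/0.21406 = 0.2053.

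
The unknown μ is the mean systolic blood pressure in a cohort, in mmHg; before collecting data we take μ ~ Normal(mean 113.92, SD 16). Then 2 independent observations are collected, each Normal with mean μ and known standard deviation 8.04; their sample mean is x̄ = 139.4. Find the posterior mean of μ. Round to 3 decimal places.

Posterior mean ≈ 136.544

Prior precision 1/τ₀² = 1/16² = 0.00390625; data precision n/σ² = 2/8.04² = 0.0309398.
Posterior precision = 0.00390625 + 0.0309398 = 0.0348461.
Posterior mean = (0.00390625·113.92 + 0.0309398·139.4) / 0.0348461 = 136.544.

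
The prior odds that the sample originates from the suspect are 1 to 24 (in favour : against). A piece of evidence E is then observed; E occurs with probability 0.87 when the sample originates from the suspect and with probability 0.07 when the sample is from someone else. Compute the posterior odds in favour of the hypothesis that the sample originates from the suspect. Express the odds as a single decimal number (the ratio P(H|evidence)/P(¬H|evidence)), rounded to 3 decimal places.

Posterior odds ≈ 0.518

Prior odds = 1/24 = 0.041667.
Likelihood ratio for E = 0.87/0.07 = 12.429.
Posterior odds = prior odds × LR = 0.51786.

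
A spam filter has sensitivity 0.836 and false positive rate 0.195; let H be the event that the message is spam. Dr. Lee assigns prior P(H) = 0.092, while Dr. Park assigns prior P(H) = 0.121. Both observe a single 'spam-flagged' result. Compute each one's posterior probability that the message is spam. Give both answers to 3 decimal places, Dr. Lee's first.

The likelihood ratio for a 'spam-flagged' result is 0.836/0.195 = 4.2872.
Dr. Lee: prior odds 0.092/0.908 = 0.10132; posterior odds 0.43438; posterior probability 0.303.
Dr. Park: prior odds 0.121/0.879 = 0.13766; posterior odds 0.59016; posterior probability 0.371.

Dr. Lee: 0.303; Dr. Park: 0.371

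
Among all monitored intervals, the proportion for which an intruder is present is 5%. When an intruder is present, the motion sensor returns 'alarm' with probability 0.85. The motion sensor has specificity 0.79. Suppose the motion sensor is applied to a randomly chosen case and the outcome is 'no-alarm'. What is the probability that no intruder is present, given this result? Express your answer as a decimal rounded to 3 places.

P(¬H | E) ≈ 0.990

Let H be the event that an intruder is present. P(H) = 0.05, so P(¬H) = 0.95. With E the 'no-alarm' result, P(E|H) = 0.15 and P(E|¬H) = 0.79.
P(E) = 0.15·0.05 + 0.79·0.95 = 0.0075000 + 0.75050 = 0.75800.
By Bayes' theorem, P(H|E) = 0.0075000 / 0.75800 = 0.010. Hence P(¬H|E) = 1 − 0.010 = 0.990.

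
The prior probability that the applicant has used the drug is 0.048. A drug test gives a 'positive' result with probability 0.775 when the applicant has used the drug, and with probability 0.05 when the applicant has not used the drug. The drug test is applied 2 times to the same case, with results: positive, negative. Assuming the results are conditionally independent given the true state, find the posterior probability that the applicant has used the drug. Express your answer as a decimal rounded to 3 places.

Let H be the event that the applicant has used the drug; start with P(H) = 0.048. P('positive'|H) = 0.775, P('positive'|¬H) = 0.05.
Update on result 1 ('positive'): P(H) ← 0.775·0.0480 / (0.775·0.0480 + 0.05·0.9520) = 0.037200/0.084800 = 0.4387.
Update on result 2 ('negative'): P(H) ← 0.225·0.4387 / (0.225·0.4387 + 0.95·0.5613) = 0.098703/0.63196 = 0.1562.

Posterior P(H) ≈ 0.156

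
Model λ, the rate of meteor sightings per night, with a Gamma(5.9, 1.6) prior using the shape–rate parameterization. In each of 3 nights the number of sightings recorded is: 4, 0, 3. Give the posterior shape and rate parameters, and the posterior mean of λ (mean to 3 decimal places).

The Poisson likelihood adds the total count to the shape and the number of exposure periods to the rate. Here ∑xᵢ = 7 and n = 3, so shape 5.9→12.9 and rate 1.6→4.6.
Posterior mean = shape/rate = 12.9/4.6 = 2.804.

Posterior: Gamma(shape=12.9, rate=4.6); mean ≈ 2.804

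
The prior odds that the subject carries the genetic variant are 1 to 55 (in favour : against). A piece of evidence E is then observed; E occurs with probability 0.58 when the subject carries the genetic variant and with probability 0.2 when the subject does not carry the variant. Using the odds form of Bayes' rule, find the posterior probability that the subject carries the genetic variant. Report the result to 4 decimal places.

Prior odds = 1/55 = 0.018182. In log-odds, ln(0.018182) = -4.0073.
Add log likelihood ratio: ln(2.9000) = 1.0647.
Posterior log-odds = -2.9426, so posterior odds = exp(-2.9426) = 0.052727. Converting, P(H|E) = 0.052727/1.0527 = 0.0501.

Posterior probability ≈ 0.0501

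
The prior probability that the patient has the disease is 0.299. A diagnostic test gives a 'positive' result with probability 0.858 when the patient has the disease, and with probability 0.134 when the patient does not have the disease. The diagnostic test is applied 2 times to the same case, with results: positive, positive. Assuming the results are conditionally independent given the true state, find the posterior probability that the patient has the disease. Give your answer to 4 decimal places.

Let H be the event that the patient has the disease; start with P(H) = 0.299. P('positive'|H) = 0.858, P('positive'|¬H) = 0.134.
Update on result 1 ('positive'): P(H) ← 0.858·0.2990 / (0.858·0.2990 + 0.134·0.7010) = 0.25654/0.35048 = 0.7320.
Update on result 2 ('positive'): P(H) ← 0.858·0.7320 / (0.858·0.7320 + 0.134·0.2680) = 0.62804/0.66395 = 0.9459.

Posterior P(H) ≈ 0.9459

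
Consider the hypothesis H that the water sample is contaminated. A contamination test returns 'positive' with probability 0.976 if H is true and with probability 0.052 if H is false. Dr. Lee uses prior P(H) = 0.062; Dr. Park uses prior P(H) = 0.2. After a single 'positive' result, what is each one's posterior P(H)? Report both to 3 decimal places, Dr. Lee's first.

P('+'|H) = 0.976, P('+'|¬H) = 0.052.
Dr. Lee: numerator 0.976·0.062 = 0.060512; evidence = 0.060512+0.052·0.938 = 0.10929; posterior = 0.554.
Dr. Park: numerator 0.976·0.2 = 0.19520; evidence = 0.19520+0.052·0.8 = 0.23680; posterior = 0.824.

Dr. Lee: 0.554; Dr. Park: 0.824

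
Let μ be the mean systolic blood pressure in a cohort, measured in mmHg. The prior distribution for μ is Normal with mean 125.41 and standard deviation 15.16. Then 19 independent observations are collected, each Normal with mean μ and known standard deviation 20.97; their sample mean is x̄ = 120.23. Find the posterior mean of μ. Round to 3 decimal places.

Posterior mean ≈ 120.704

Prior precision 1/τ₀² = 1/15.16² = 0.00435113; data precision n/σ² = 19/20.97² = 0.0432073.
Posterior precision = 0.00435113 + 0.0432073 = 0.0475584.
Posterior mean = (0.00435113·125.41 + 0.0432073·120.23) / 0.0475584 = 120.704.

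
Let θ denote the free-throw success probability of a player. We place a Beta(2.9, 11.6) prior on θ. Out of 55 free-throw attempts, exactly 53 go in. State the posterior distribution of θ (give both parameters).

Posterior: Beta(55.9, 13.6)

The binomial likelihood is conjugate to the Beta prior: with 53 successes and 2 failures, the posterior is Beta(2.9+53, 11.6+2) = Beta(55.9, 13.6).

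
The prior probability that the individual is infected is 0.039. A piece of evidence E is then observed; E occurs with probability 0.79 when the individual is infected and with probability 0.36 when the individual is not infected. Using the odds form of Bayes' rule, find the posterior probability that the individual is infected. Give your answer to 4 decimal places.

Prior odds = 0.039/(1−0.039) = 0.040583.
Likelihood ratio for E = 0.79/0.36 = 2.1944.
Posterior odds = prior odds × LR = 0.089057.
Posterior probability = odds/(1+odds) = 0.089057/1.0891 = 0.0818.

Posterior probability ≈ 0.0818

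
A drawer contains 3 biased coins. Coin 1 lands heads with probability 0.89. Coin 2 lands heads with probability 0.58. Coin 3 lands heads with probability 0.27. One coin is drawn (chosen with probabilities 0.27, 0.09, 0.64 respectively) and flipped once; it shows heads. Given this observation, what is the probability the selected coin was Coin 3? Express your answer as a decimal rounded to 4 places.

P(heads|C1) = 0.89; P(heads|C2) = 0.58; P(heads|C3) = 0.27.
Prior × likelihood for each source: 0.27·0.89=0.2403, 0.09·0.58=0.05220, 0.64·0.27=0.1728. Summing gives P(heads) = 0.46530.
P(Coin 3 | heads) = 0.1728 / 0.46530 = 0.3714.

Posterior probability ≈ 0.3714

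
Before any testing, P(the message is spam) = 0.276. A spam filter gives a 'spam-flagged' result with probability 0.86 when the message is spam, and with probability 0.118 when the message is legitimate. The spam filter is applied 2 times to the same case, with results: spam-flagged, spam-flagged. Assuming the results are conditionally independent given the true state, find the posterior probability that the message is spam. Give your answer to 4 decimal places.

Let H be the event that the message is spam; start with P(H) = 0.276. P('spam-flagged'|H) = 0.86, P('spam-flagged'|¬H) = 0.118.
Update on result 1 ('spam-flagged'): P(H) ← 0.86·0.2760 / (0.86·0.2760 + 0.118·0.7240) = 0.23736/0.32279 = 0.7353.
Update on result 2 ('spam-flagged'): P(H) ← 0.86·0.7353 / (0.86·0.7353 + 0.118·0.2647) = 0.63239/0.66362 = 0.9529.

Posterior P(H) ≈ 0.9529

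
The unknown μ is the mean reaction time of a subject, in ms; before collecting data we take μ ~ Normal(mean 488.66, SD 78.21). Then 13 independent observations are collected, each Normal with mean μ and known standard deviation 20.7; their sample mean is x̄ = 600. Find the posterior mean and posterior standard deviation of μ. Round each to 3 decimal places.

Prior precision 1/τ₀² = 1/78.21² = 0.00016348; data precision n/σ² = 13/20.7² = 0.0303391.
Posterior precision = 0.00016348 + 0.0303391 = 0.0305026, giving posterior SD = 1/√0.0305026 = 5.726.
Posterior mean = (0.00016348·488.66 + 0.0303391·600) / 0.0305026 = 599.403.

Posterior mean ≈ 599.403; posterior SD ≈ 5.726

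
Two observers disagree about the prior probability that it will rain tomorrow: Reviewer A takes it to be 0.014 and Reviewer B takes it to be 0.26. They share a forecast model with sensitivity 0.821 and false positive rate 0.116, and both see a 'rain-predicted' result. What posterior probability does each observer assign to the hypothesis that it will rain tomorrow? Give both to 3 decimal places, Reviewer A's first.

The likelihood ratio for a 'rain-predicted' result is 0.821/0.116 = 7.0776.
Reviewer A: prior odds 0.014/0.986 = 0.014199; posterior odds 0.10049; posterior probability 0.091.
Reviewer B: prior odds 0.26/0.74 = 0.35135; posterior odds 2.4867; posterior probability 0.713.

Reviewer A: 0.091; Reviewer B: 0.713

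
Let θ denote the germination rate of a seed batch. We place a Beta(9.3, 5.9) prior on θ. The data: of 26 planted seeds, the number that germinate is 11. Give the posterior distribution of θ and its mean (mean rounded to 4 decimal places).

Observing 11 successes and 15 failures updates Beta(9.3, 5.9) by adding the success and failure counts to the two shape parameters: α = 9.3+11 = 20.3, β = 5.9+15 = 20.9.
Posterior mean = α/(α+β) = 20.3/41.2 = 0.4927.

Posterior: Beta(20.3, 20.9); mean ≈ 0.4927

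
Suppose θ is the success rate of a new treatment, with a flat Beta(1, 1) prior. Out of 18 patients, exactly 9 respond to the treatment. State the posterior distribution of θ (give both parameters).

The binomial likelihood is conjugate to the Beta prior: with 9 successes and 9 failures, the posterior is Beta(1+9, 1+9) = Beta(10, 10).

Posterior: Beta(10, 10)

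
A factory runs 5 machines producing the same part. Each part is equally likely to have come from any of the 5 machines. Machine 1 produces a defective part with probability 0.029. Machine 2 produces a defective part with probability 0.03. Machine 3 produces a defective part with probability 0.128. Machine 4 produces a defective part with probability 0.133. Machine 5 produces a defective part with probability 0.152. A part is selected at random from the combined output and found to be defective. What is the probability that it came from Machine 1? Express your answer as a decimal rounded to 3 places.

Posterior probability ≈ 0.061

Tabulate prior·likelihood by source: [1] prior 0.2, lik 0.029, product 0.005800; [2] prior 0.2, lik 0.03, product 0.006000; [3] prior 0.2, lik 0.128, product 0.02560; [4] prior 0.2, lik 0.133, product 0.02660; [5] prior 0.2, lik 0.152, product 0.03040.
Normalizing constant = 0.094400; the posterior for Machine 1 is its product over the sum, 0.005800/0.094400 = 0.061.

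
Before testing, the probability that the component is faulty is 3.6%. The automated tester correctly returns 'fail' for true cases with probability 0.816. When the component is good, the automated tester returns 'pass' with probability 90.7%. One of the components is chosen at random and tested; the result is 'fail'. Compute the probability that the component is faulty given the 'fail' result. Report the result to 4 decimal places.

Let H be the event that the component is faulty. P(H) = 0.036, so P(¬H) = 0.964. With E the 'fail' result, P(E|H) = 0.816 and P(E|¬H) = 0.093.
P(E) = 0.816·0.036 + 0.093·0.964 = 0.029376 + 0.089652 = 0.11903.
By Bayes' theorem, P(H|E) = 0.029376 / 0.11903 = 0.2468.

P(H | E) ≈ 0.2468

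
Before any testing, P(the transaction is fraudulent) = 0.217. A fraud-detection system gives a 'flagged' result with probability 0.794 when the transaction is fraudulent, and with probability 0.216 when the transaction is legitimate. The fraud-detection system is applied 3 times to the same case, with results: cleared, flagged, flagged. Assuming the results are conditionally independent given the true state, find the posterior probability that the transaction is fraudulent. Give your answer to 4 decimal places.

Posterior P(H) ≈ 0.4960

Let H be the event that the transaction is fraudulent; start with P(H) = 0.217. P('flagged'|H) = 0.794, P('flagged'|¬H) = 0.216.
Update on result 1 ('cleared'): P(H) ← 0.206·0.2170 / (0.206·0.2170 + 0.784·0.7830) = 0.044702/0.65857 = 0.0679.
Update on result 2 ('flagged'): P(H) ← 0.794·0.0679 / (0.794·0.0679 + 0.216·0.9321) = 0.053894/0.25523 = 0.2112.
Update on result 3 ('flagged'): P(H) ← 0.794·0.2112 / (0.794·0.2112 + 0.216·0.7888) = 0.16766/0.33805 = 0.4960.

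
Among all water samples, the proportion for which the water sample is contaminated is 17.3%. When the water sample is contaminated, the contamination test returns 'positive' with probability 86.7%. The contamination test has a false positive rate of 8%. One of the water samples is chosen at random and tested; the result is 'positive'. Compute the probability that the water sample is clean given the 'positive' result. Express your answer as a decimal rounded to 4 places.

Let H be the event that the water sample is contaminated. P(H) = 0.173, so P(¬H) = 0.827. With E the 'positive' result, P(E|H) = 0.867 and P(E|¬H) = 0.08.
P(E) = 0.867·0.173 + 0.08·0.827 = 0.14999 + 0.066160 = 0.21615.
By Bayes' theorem, P(H|E) = 0.14999 / 0.21615 = 0.6939. Hence P(¬H|E) = 1 − 0.6939 = 0.3061.

P(¬H | E) ≈ 0.3061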